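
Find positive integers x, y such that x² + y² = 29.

Search for x with 29 - x² a perfect square.
x = 2: 29 - 2² = 29 - 4 = 25 = 5² ✓
So x = 2, y = 5.

x = 2, y = 5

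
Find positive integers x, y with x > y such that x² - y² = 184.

Factor: x² - y² = (x+y)(x-y) = 184.
We need two factors of 184 with the same parity.
Use x+y = 92 and x-y = 2 (product 92·2 = 184).
Adding: 2x = 94, so x = 47.
Subtracting: 2y = 90, so y = 45.
Check: 47² - 45² = 2209 - 2025 = 184 ✓

x = 47, y = 45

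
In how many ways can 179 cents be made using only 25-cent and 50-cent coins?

We need non-negative integers (x, y) with 25x + 50y = 179.
For each x from 0 to 7, check if (179 - 25x) is a non-negative multiple of 50.
Solutions (x, y): none
Count: 0

0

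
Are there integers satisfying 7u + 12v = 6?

Step 1: Compute gcd(7, 12).
gcd(7, 12) = 1

Step 2: Check divisibility.
Does 1 divide 6? 6 = 1 x 6, so yes.

By the theorem on linear Diophantine equations, 7u + 12v = 6 has integer solutions if and only if gcd(7, 12) divides 6. Since 1 | 6, solutions exist.

Yes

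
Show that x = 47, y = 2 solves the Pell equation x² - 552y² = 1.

Compute x² = 47² = 2209
Compute 552y² = 552·2² = 552·4 = 2208
x² - 552y² = 2209 - 2208 = 1
Since this equals 1, (47, 2) is a solution.

Yes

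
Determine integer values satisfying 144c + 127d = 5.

Step 1: Check solvability.
gcd(144, 127) = 1
Since 1 divides 5, solutions exist.

Step 2: Apply extended Euclidean algorithm to find gcd.
We find integers such that 144*x0 + 127*y0 = 1

Step 3: Scale the particular solution.
Multiply by 5/1 = 5:
c = 75, d = -85

Step 4: Verify.
144*(75) + 127*(-85) = 5 = 5 ✓

c = 75, d = -85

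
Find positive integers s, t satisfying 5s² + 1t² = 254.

Try small values of s and check whether (254 - 5s²)/1 is a perfect square.
s = 7: 5·7² = 245, so 1t² = 254 - 245 = 9, giving t² = 9, t = 3.
Check: 5·7² + 1·3² = 245 + 9 = 254 ✓

s = 7, t = 3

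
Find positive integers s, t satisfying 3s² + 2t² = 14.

Try small values of s and check whether (14 - 3s²)/2 is a perfect square.
s = 2: 3·2² = 12, so 2t² = 14 - 12 = 2, giving t² = 1, t = 1.
Check: 3·2² + 2·1² = 12 + 2 = 14 ✓

s = 2, t = 1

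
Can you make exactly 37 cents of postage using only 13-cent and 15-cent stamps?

We need non-negative x, y with 13x + 15y = 37.
gcd(13, 15) = 1 divides 37, so integer solutions exist, but checking x = 0..2 shows none with y ≥ 0.
So 37 cannot be made with non-negative stamp counts.

No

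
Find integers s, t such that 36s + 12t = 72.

Step 1: Check solvability.
gcd(36, 12) = 12
Since 12 divides 72, solutions exist.

Step 2: Apply extended Euclidean algorithm to find gcd.
We find integers such that 36*x0 + 12*y0 = 12

Step 3: Scale the particular solution.
Multiply by 72/12 = 6:
s = 0, t = 6

Step 4: Verify.
36*(0) + 12*(6) = 72 = 72 ✓

s = 0, t = 6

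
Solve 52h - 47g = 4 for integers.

Step 1: Check solvability.
gcd(52, 47) = 1
Since 1 divides 4, solutions exist.

Step 2: Apply extended Euclidean algorithm to find gcd.
We find integers such that 52*x0 + 47*y0 = 1

Step 3: Scale the particular solution.
Multiply by 4/1 = 4:
h = 76, g = 84

Step 4: Verify.
52*(76) - 47*(84) = 4 = 4 ✓

h = 76, g = 84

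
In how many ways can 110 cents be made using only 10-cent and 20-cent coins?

We need non-negative integers (x, y) with 10x + 20y = 110.
For each x from 0 to 11, check if (110 - 10x) is a non-negative multiple of 20.
Solutions (x, y): (1,5), (3,4), (5,3), (7,2), ...
Count: 6

6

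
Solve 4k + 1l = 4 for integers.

Step 1: Check solvability.
gcd(4, 1) = 1
Since 1 divides 4, solutions exist.

Step 2: Apply extended Euclidean algorithm to find gcd.
We find integers such that 4*x0 + 1*y0 = 1

Step 3: Scale the particular solution.
Multiply by 4/1 = 4:
k = 0, l = 4

Step 4: Verify.
4*(0) + 1*(4) = 4 = 4 ✓

k = 0, l = 4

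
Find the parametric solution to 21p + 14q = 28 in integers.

Step 1: Compute gcd(21, 14) = 7.
Since 7 divides 28, solutions exist.

Step 2: Find a particular solution using extended Euclidean algorithm.
We get p₀ = 4, q₀ = -4.
Check: 21*4 + 14*-4 = 28 = 28 ✓

Step 3: Write the general solution.
p = 4 + (14/7)t = 4 + 2t
q = -4 - (21/7)t = -4 - 3t
for any integer t.

p = 4 + 2t, q = -4 - 3t for integer t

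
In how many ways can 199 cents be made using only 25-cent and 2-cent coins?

We need non-negative integers (x, y) with 25x + 2y = 199.
For each x from 0 to 7, check if (199 - 25x) is a non-negative multiple of 2.
Solutions (x, y): (1,87), (3,62), (5,37), (7,12)
Count: 4

4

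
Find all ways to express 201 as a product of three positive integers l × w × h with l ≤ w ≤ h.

Iterate l from 1 to ⌊201^(1/3)⌋. For each l dividing 201, iterate w ≥ l with w dividing 201/l, and set h = 201/(l·w).
Triples found (2): (1×1×201), (1×3×67)

(1×1×201), (1×3×67)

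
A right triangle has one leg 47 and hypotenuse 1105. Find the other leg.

b² = c² - a² = 1221025 - 2209 = 1218816
b = 1104

1104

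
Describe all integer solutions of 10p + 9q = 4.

Step 1: Compute gcd(10, 9) = 1.
Since 1 divides 4, solutions exist.

Step 2: Find a particular solution using extended Euclidean algorithm.
We get p₀ = 4, q₀ = -4.
Check: 10*4 + 9*-4 = 4 = 4 ✓

Step 3: Write the general solution.
p = 4 + (9/1)t = 4 + 9t
q = -4 - (10/1)t = -4 - 10t
for any integer t.

p = 4 + 9t, q = -4 - 10t for integer t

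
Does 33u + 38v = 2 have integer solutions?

Step 1: Compute gcd(33, 38).
gcd(33, 38) = 1

Step 2: Check divisibility.
Does 1 divide 2? 2 = 1 x 2, so yes.

By the theorem on linear Diophantine equations, 33u + 38v = 2 has integer solutions if and only if gcd(33, 38) divides 2. Since 1 | 2, solutions exist.

Yes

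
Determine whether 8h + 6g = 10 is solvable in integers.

Step 1: Compute gcd(8, 6).
gcd(8, 6) = 2

Step 2: Check divisibility.
Does 2 divide 10? 10 = 2 x 5, so yes.

By the theorem on linear Diophantine equations, 8h + 6g = 10 has integer solutions if and only if gcd(8, 6) divides 10. Since 2 | 10, solutions exist.

Yes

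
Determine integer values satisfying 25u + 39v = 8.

Step 1: Check solvability.
gcd(25, 39) = 1
Since 1 divides 8, solutions exist.

Step 2: Apply extended Euclidean algorithm to find gcd.
We find integers such that 25*x0 + 39*y0 = 1

Step 3: Scale the particular solution.
Multiply by 8/1 = 8:
u = -112, v = 72

Step 4: Verify.
25*(-112) + 39*(72) = 8 = 8 ✓

u = -112, v = 72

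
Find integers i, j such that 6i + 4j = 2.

Step 1: Check solvability.
gcd(6, 4) = 2
Since 2 divides 2, solutions exist.

Step 2: Apply extended Euclidean algorithm to find gcd.
We find integers such that 6*x0 + 4*y0 = 2

Step 3: Scale the particular solution.
Multiply by 2/2 = 1:
i = 1, j = -1

Step 4: Verify.
6*(1) + 4*(-1) = 2 = 2 ✓

i = 1, j = -1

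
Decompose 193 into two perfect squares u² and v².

We need to find integers u, v > 0 such that u² + v² = 193.
Trying u = 7: v² = 193 - 7² = 193 - 49 = 144
v = 12
Check: 7² + 12² = 49 + 144 = 193 ✓

193 = 7² + 12²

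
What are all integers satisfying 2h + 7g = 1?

Step 1: Compute gcd(2, 7) = 1.
Since 1 divides 1, solutions exist.

Step 2: Find a particular solution using extended Euclidean algorithm.
We get h₀ = -3, g₀ = 1.
Check: 2*-3 + 7*1 = 1 = 1 ✓

Step 3: Write the general solution.
h = -3 + (7/1)t = -3 + 7t
g = 1 - (2/1)t = 1 - 2t
for any integer t.

h = -3 + 7t, g = 1 - 2t for integer t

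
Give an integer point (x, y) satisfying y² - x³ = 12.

Try small integer x values and check whether x³ + 12 is a perfect square.
x = 13: x³ + 12 = 13³ + 12 = 2197 + 12 = 2209
Is 2209 a perfect square? 47² = 2209 ✓
So (x, y) = (13, 47) is a solution.

x = 13, y = 47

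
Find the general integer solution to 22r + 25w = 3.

Step 1: Compute gcd(22, 25) = 1.
Since 1 divides 3, solutions exist.

Step 2: Find a particular solution using extended Euclidean algorithm.
We get r₀ = 24, w₀ = -21.
Check: 22*24 + 25*-21 = 3 = 3 ✓

Step 3: Write the general solution.
r = 24 + (25/1)t = 24 + 25t
w = -21 - (22/1)t = -21 - 22t
for any integer t.

r = 24 + 25t, w = -21 - 22t for integer t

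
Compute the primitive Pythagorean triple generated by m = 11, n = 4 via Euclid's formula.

a = m² - n² = 11² - 4² = 121 - 16 = 105
b = 2mn = 2·11·4 = 88
c = m² + n² = 121 + 16 = 137
Verify: 105² + 88² = 11025 + 7744 = 18769 = 137² ✓

(105, 88, 137)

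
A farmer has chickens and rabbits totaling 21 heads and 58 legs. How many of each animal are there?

Let c = chickens, r = rabbits.
Heads: c + r = 21
Legs: 2c + 4r = 58
From the first equation, c = 21 - r. Substitute:
2(21 - r) + 4r = 58
42 + 2r = 58
r = (58 - 42)/2 = 8
c = 21 - 8 = 13

Chickens: 13, Rabbits: 8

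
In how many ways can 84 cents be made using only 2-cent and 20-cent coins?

We need non-negative integers (x, y) with 2x + 20y = 84.
For each x from 0 to 42, check if (84 - 2x) is a non-negative multiple of 20.
Solutions (x, y): (2,4), (12,3), (22,2), (32,1), ...
Count: 5

5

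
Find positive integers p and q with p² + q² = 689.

We need to find integers p, q > 0 such that p² + q² = 689.
Trying p = 8: q² = 689 - 8² = 689 - 64 = 625
q = 25
Check: 8² + 25² = 64 + 625 = 689 ✓

689 = 8² + 25²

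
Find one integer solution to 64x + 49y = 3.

Step 1: Check solvability.
gcd(64, 49) = 1
Since 1 divides 3, solutions exist.

Step 2: Apply extended Euclidean algorithm to find gcd.
We find integers such that 64*x0 + 49*y0 = 1

Step 3: Scale the particular solution.
Multiply by 3/1 = 3:
x = -39, y = 51

Step 4: Verify.
64*(-39) + 49*(51) = 3 = 3 ✓

x = -39, y = 51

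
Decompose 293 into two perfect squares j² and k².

We need to find integers j, k > 0 such that j² + k² = 293.
Trying j = 2: k² = 293 - 2² = 293 - 4 = 289
k = 17
Check: 2² + 17² = 4 + 289 = 293 ✓

293 = 2² + 17²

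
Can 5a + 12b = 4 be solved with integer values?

Step 1: Compute gcd(5, 12).
gcd(5, 12) = 1

Step 2: Check divisibility.
Does 1 divide 4? 4 = 1 x 4, so yes.

By the theorem on linear Diophantine equations, 5a + 12b = 4 has integer solutions if and only if gcd(5, 12) divides 4. Since 1 | 4, solutions exist.

Yes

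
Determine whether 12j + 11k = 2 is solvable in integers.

Step 1: Compute gcd(12, 11).
gcd(12, 11) = 1

Step 2: Check divisibility.
Does 1 divide 2? 2 = 1 x 2, so yes.

By the theorem on linear Diophantine equations, 12j + 11k = 2 has integer solutions if and only if gcd(12, 11) divides 2. Since 1 | 2, solutions exist.

Yes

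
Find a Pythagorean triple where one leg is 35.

We need the other leg and hypotenuse such that 35² + x² = c².
Take x = 12, c = 37: 35² + 12² = 1225 + 144 = 1369 = 37² ✓
Triple: (35, 12, 37)

(35, 12, 37)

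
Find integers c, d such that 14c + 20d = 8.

Step 1: Check solvability.
gcd(14, 20) = 2
Since 2 divides 8, solutions exist.

Step 2: Apply extended Euclidean algorithm to find gcd.
We find integers such that 14*x0 + 20*y0 = 2

Step 3: Scale the particular solution.
Multiply by 8/2 = 4:
c = 12, d = -8

Step 4: Verify.
14*(12) + 20*(-8) = 8 = 8 ✓

c = 12, d = -8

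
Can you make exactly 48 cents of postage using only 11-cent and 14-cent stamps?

We need non-negative x, y with 11x + 14y = 48.
gcd(11, 14) = 1 divides 48, so integer solutions exist, but checking x = 0..4 shows none with y ≥ 0.
So 48 cannot be made with non-negative stamp counts.

No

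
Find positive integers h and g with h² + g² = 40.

We need to find integers h, g > 0 such that h² + g² = 40.
Trying h = 2: g² = 40 - 2² = 40 - 4 = 36
g = 6
Check: 2² + 6² = 4 + 36 = 40 ✓

40 = 2² + 6²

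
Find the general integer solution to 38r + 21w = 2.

Step 1: Compute gcd(38, 21) = 1.
Since 1 divides 2, solutions exist.

Step 2: Find a particular solution using extended Euclidean algorithm.
We get r₀ = 10, w₀ = -18.
Check: 38*10 + 21*-18 = 2 = 2 ✓

Step 3: Write the general solution.
r = 10 + (21/1)t = 10 + 21t
w = -18 - (38/1)t = -18 - 38t
for any integer t.

r = 10 + 21t, w = -18 - 38t for integer t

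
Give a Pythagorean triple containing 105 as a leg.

We need the other leg and hypotenuse such that 105² + x² = c².
Take x = 100, c = 145: 105² + 100² = 11025 + 10000 = 21025 = 145² ✓
Triple: (105, 100, 145)

(105, 100, 145)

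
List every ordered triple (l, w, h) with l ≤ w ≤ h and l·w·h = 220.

Iterate l from 1 to ⌊220^(1/3)⌋. For each l dividing 220, iterate w ≥ l with w dividing 220/l, and set h = 220/(l·w).
Triples found (10): (1×1×220), (1×2×110), (1×4×55), (1×5×44), (1×10×22), (1×11×20), (2×2×55), (2×5×22), (2×10×11), (4×5×11)

(1×1×220), (1×2×110), (1×4×55), (1×5×44), (1×10×22), (1×11×20), (2×2×55), (2×5×22), (2×10×11), (4×5×11)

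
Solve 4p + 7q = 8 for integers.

Step 1: Check solvability.
gcd(4, 7) = 1
Since 1 divides 8, solutions exist.

Step 2: Apply extended Euclidean algorithm to find gcd.
We find integers such that 4*x0 + 7*y0 = 1

Step 3: Scale the particular solution.
Multiply by 8/1 = 8:
p = 16, q = -8

Step 4: Verify.
4*(16) + 7*(-8) = 8 = 8 ✓

p = 16, q = -8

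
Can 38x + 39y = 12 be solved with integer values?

Step 1: Compute gcd(38, 39).
gcd(38, 39) = 1

Step 2: Check divisibility.
Does 1 divide 12? 12 = 1 x 12, so yes.

By the theorem on linear Diophantine equations, 38x + 39y = 12 has integer solutions if and only if gcd(38, 39) divides 12. Since 1 | 12, solutions exist.

Yes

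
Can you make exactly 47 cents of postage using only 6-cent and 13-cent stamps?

We need non-negative x, y with 6x + 13y = 47.
gcd(6, 13) = 1 divides 47, so integer solutions exist, but checking x = 0..7 shows none with y ≥ 0.
So 47 cannot be made with non-negative stamp counts.

No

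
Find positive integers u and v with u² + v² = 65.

We need to find integers u, v > 0 such that u² + v² = 65.
Trying u = 1: v² = 65 - 1² = 65 - 1 = 64
v = 8
Check: 1² + 8² = 1 + 64 = 65 ✓

65 = 1² + 8²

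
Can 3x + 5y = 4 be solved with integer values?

Step 1: Compute gcd(3, 5).
gcd(3, 5) = 1

Step 2: Check divisibility.
Does 1 divide 4? 4 = 1 x 4, so yes.

By the theorem on linear Diophantine equations, 3x + 5y = 4 has integer solutions if and only if gcd(3, 5) divides 4. Since 1 | 4, solutions exist.

Yes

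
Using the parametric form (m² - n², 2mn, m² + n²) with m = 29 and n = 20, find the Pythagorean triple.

a = m² - n² = 841 - 400 = 441
b = 2mn = 2·29·20 = 1160
c = m² + n² = 841 + 400 = 1241
Verify: 441² + 1160² = 194481 + 1345600 = 1540081 = 1241² ✓

(441, 1160, 1241)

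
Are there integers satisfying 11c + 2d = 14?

Step 1: Compute gcd(11, 2).
gcd(11, 2) = 1

Step 2: Check divisibility.
Does 1 divide 14? 14 = 1 x 14, so yes.

By the theorem on linear Diophantine equations, 11c + 2d = 14 has integer solutions if and only if gcd(11, 2) divides 14. Since 1 | 14, solutions exist.

Yes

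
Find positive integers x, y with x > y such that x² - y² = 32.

Factor: x² - y² = (x+y)(x-y) = 32.
We need two factors of 32 with the same parity.
Use x+y = 16 and x-y = 2 (product 16·2 = 32).
Adding: 2x = 18, so x = 9.
Subtracting: 2y = 14, so y = 7.
Check: 9² - 7² = 81 - 49 = 32 ✓

x = 9, y = 7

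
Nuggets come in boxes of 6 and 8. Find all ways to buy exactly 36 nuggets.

We need non-negative integers (x, y) with 6x + 8y = 36.
For each x in 0..6, check if 36 - 6x is a non-negative multiple of 8.
x = 2: 8y = 24, y = 3 ✓
x = 6: 8y = 0, y = 0 ✓

(2 boxes of 6, 3 boxes of 8), (6 boxes of 6, 0 boxes of 8)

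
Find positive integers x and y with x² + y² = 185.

We need to find integers x, y > 0 such that x² + y² = 185.
Trying x = 4: y² = 185 - 4² = 185 - 16 = 169
y = 13
Check: 4² + 13² = 16 + 169 = 185 ✓

185 = 4² + 13²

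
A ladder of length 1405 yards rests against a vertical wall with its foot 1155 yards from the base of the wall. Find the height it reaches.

The ladder, wall, and ground form a right triangle with hypotenuse 1405 and one leg 1155.
By the Pythagorean theorem: h² = 1405² - 1155² = 1974025 - 1334025 = 640000
h = √640000 = 800 yards

800 yards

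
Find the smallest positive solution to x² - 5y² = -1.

We need x² = 5y² - 1. Try successive y:
y = 1: x² = 5·1² - 1 = 4 = 2² ✓
Check: 2² - 5·1² = 4 - 5 = -1 ✓

x = 2, y = 1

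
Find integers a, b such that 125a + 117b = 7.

Step 1: Check solvability.
gcd(125, 117) = 1
Since 1 divides 7, solutions exist.

Step 2: Apply extended Euclidean algorithm to find gcd.
We find integers such that 125*x0 + 117*y0 = 1

Step 3: Scale the particular solution.
Multiply by 7/1 = 7:
a = 308, b = -329

Step 4: Verify.
125*(308) + 117*(-329) = 7 = 7 ✓

a = 308, b = -329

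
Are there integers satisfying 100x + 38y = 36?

Step 1: Compute gcd(100, 38).
gcd(100, 38) = 2

Step 2: Check divisibility.
Does 2 divide 36? 36 = 2 x 18, so yes.

By the theorem on linear Diophantine equations, 100x + 38y = 36 has integer solutions if and only if gcd(100, 38) divides 36. Since 2 | 36, solutions exist.

Yes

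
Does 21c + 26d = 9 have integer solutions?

Step 1: Compute gcd(21, 26).
gcd(21, 26) = 1

Step 2: Check divisibility.
Does 1 divide 9? 9 = 1 x 9, so yes.

By the theorem on linear Diophantine equations, 21c + 26d = 9 has integer solutions if and only if gcd(21, 26) divides 9. Since 1 | 9, solutions exist.

Yes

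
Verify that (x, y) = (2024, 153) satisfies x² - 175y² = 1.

Compute x² = 2024² = 4096576
Compute 175y² = 175·153² = 175·23409 = 4096575
x² - 175y² = 4096576 - 4096575 = 1
Since this equals 1, (2024, 153) is a solution.

Yes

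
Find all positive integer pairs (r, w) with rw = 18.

The positive divisors of 18 are: 1, 2, 3, 6, 9, 18.
Each divisor d gives the pair (d, 18/d):
(1, 18), (2, 9), (3, 6), (6, 3), (9, 2), (18, 1)

(1, 18), (2, 9), (3, 6), (6, 3), (9, 2), (18, 1)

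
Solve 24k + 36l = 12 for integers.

Step 1: Check solvability.
gcd(24, 36) = 12
Since 12 divides 12, solutions exist.

Step 2: Apply extended Euclidean algorithm to find gcd.
We find integers such that 24*x0 + 36*y0 = 12

Step 3: Scale the particular solution.
Multiply by 12/12 = 1:
k = -1, l = 1

Step 4: Verify.
24*(-1) + 36*(1) = 12 = 12 ✓

k = -1, l = 1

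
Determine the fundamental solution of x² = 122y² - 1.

We need x² = 122y² - 1. Try successive y:
y = 1: x² = 122·1² - 1 = 121 = 11² ✓
Check: 11² - 122·1² = 121 - 122 = -1 ✓

x = 11, y = 1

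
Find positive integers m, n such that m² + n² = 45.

Search for m with 45 - m² a perfect square.
m = 3: 45 - 3² = 45 - 9 = 36 = 6² ✓
So m = 3, n = 6.

m = 3, n = 6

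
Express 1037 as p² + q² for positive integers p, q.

We need to find integers p, q > 0 such that p² + q² = 1037.
Trying p = 14: q² = 1037 - 14² = 1037 - 196 = 841
q = 29
Check: 14² + 29² = 196 + 841 = 1037 ✓

1037 = 14² + 29²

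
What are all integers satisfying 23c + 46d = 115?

Step 1: Compute gcd(23, 46) = 23.
Since 23 divides 115, solutions exist.

Step 2: Find a particular solution using extended Euclidean algorithm.
We get c₀ = 5, d₀ = 0.
Check: 23*5 + 46*0 = 115 = 115 ✓

Step 3: Write the general solution.
c = 5 + (46/23)t = 5 + 2t
d = 0 - (23/23)t = 0 - 1t
for any integer t.

c = 5 + 2t, d = 0 - 1t for integer t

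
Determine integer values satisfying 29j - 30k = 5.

Step 1: Check solvability.
gcd(29, 30) = 1
Since 1 divides 5, solutions exist.

Step 2: Apply extended Euclidean algorithm to find gcd.
We find integers such that 29*x0 + 30*y0 = 1

Step 3: Scale the particular solution.
Multiply by 5/1 = 5:
j = -5, k = -5

Step 4: Verify.
29*(-5) - 30*(-5) = 5 = 5 ✓

j = -5, k = -5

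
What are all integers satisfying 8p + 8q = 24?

Step 1: Compute gcd(8, 8) = 8.
Since 8 divides 24, solutions exist.

Step 2: Find a particular solution using extended Euclidean algorithm.
We get p₀ = 0, q₀ = 3.
Check: 8*0 + 8*3 = 24 = 24 ✓

Step 3: Write the general solution.
p = 0 + (8/8)t = 0 + 1t
q = 3 - (8/8)t = 3 - 1t
for any integer t.

p = 0 + 1t, q = 3 - 1t for integer t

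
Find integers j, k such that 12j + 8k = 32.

Step 1: Check solvability.
gcd(12, 8) = 4
Since 4 divides 32, solutions exist.

Step 2: Apply extended Euclidean algorithm to find gcd.
We find integers such that 12*x0 + 8*y0 = 4

Step 3: Scale the particular solution.
Multiply by 32/4 = 8:
j = 8, k = -8

Step 4: Verify.
12*(8) + 8*(-8) = 32 = 32 ✓

j = 8, k = -8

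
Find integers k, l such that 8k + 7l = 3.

Step 1: Check solvability.
gcd(8, 7) = 1
Since 1 divides 3, solutions exist.

Step 2: Apply extended Euclidean algorithm to find gcd.
We find integers such that 8*x0 + 7*y0 = 1

Step 3: Scale the particular solution.
Multiply by 3/1 = 3:
k = 3, l = -3

Step 4: Verify.
8*(3) + 7*(-3) = 3 = 3 ✓

k = 3, l = -3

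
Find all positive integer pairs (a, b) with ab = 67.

The positive divisors of 67 are: 1, 67.
Each divisor d gives the pair (d, 67/d):
(1, 67), (67, 1)

(1, 67), (67, 1)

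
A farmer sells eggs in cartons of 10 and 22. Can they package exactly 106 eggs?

We need non-negative a, b with 10a + 22b = 106.
gcd(10, 22) = 2 divides 106.
Try a = 4: 22b = 106 - 40 = 66, so b = 3.
One way: 4 cartons of 10 and 3 cartons of 22.

Yes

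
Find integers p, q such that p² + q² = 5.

We need to find integers p, q > 0 such that p² + q² = 5.
Trying p = 1: q² = 5 - 1² = 5 - 1 = 4
q = 2
Check: 1² + 2² = 1 + 4 = 5 ✓

5 = 1² + 2²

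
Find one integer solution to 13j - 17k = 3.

Step 1: Check solvability.
gcd(13, 17) = 1
Since 1 divides 3, solutions exist.

Step 2: Apply extended Euclidean algorithm to find gcd.
We find integers such that 13*x0 + 17*y0 = 1

Step 3: Scale the particular solution.
Multiply by 3/1 = 3:
j = 12, k = 9

Step 4: Verify.
13*(12) - 17*(9) = 3 = 3 ✓

j = 12, k = 9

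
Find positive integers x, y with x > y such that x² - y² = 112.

Factor: x² - y² = (x+y)(x-y) = 112.
We need two factors of 112 with the same parity.
Use x+y = 56 and x-y = 2 (product 56·2 = 112).
Adding: 2x = 58, so x = 29.
Subtracting: 2y = 54, so y = 27.
Check: 29² - 27² = 841 - 729 = 112 ✓

x = 29, y = 27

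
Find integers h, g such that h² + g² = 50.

We need to find integers h, g > 0 such that h² + g² = 50.
Trying h = 1: g² = 50 - 1² = 50 - 1 = 49
g = 7
Check: 1² + 7² = 1 + 49 = 50 ✓

50 = 1² + 7²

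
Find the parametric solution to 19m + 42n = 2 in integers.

Step 1: Compute gcd(19, 42) = 1.
Since 1 divides 2, solutions exist.

Step 2: Find a particular solution using extended Euclidean algorithm.
We get m₀ = -22, n₀ = 10.
Check: 19*-22 + 42*10 = 2 = 2 ✓

Step 3: Write the general solution.
m = -22 + (42/1)t = -22 + 42t
n = 10 - (19/1)t = 10 - 19t
for any integer t.

m = -22 + 42t, n = 10 - 19t for integer t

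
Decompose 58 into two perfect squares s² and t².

We need to find integers s, t > 0 such that s² + t² = 58.
Trying s = 3: t² = 58 - 3² = 58 - 9 = 49
t = 7
Check: 3² + 7² = 9 + 49 = 58 ✓

58 = 3² + 7²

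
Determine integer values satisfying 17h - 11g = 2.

Step 1: Check solvability.
gcd(17, 11) = 1
Since 1 divides 2, solutions exist.

Step 2: Apply extended Euclidean algorithm to find gcd.
We find integers such that 17*x0 + 11*y0 = 1

Step 3: Scale the particular solution.
Multiply by 2/1 = 2:
h = 4, g = 6

Step 4: Verify.
17*(4) - 11*(6) = 2 = 2 ✓

h = 4, g = 6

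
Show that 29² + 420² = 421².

Compute a² + b² = 29² + 420² = 841 + 176400 = 177241
Compute c² = 421² = 177241
Since 177241 = 177241, confirmed.

Yes, it is a Pythagorean triple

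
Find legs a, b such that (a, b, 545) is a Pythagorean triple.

We need a² + b² = 545² = 297025.
Trying: 33² + 544² = 1089 + 295936 = 297025 ✓

(33, 544, 545)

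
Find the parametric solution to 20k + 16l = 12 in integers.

Step 1: Compute gcd(20, 16) = 4.
Since 4 divides 12, solutions exist.

Step 2: Find a particular solution using extended Euclidean algorithm.
We get k₀ = 3, l₀ = -3.
Check: 20*3 + 16*-3 = 12 = 12 ✓

Step 3: Write the general solution.
k = 3 + (16/4)t = 3 + 4t
l = -3 - (20/4)t = -3 - 5t
for any integer t.

k = 3 + 4t, l = -3 - 5t for integer t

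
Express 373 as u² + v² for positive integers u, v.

We need to find integers u, v > 0 such that u² + v² = 373.
Trying u = 7: v² = 373 - 7² = 373 - 49 = 324
v = 18
Check: 7² + 18² = 49 + 324 = 373 ✓

373 = 7² + 18²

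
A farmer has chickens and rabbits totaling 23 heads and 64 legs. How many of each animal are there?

Let c = chickens, r = rabbits.
Heads: c + r = 23
Legs: 2c + 4r = 64
From the first equation, c = 23 - r. Substitute:
2(23 - r) + 4r = 64
46 + 2r = 64
r = (64 - 46)/2 = 9
c = 23 - 9 = 14

Chickens: 14, Rabbits: 9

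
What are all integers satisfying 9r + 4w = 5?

Step 1: Compute gcd(9, 4) = 1.
Since 1 divides 5, solutions exist.

Step 2: Find a particular solution using extended Euclidean algorithm.
We get r₀ = 5, w₀ = -10.
Check: 9*5 + 4*-10 = 5 = 5 ✓

Step 3: Write the general solution.
r = 5 + (4/1)t = 5 + 4t
w = -10 - (9/1)t = -10 - 9t
for any integer t.

r = 5 + 4t, w = -10 - 9t for integer t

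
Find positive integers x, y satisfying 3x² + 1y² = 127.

Try small values of x and check whether (127 - 3x²)/1 is a perfect square.
x = 3: 3·3² = 27, so 1y² = 127 - 27 = 100, giving y² = 100, y = 10.
Check: 3·3² + 1·10² = 27 + 100 = 127 ✓

x = 3, y = 10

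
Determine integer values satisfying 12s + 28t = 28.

Step 1: Check solvability.
gcd(12, 28) = 4
Since 4 divides 28, solutions exist.

Step 2: Apply extended Euclidean algorithm to find gcd.
We find integers such that 12*x0 + 28*y0 = 4

Step 3: Scale the particular solution.
Multiply by 28/4 = 7:
s = -14, t = 7

Step 4: Verify.
12*(-14) + 28*(7) = 28 = 28 ✓

s = -14, t = 7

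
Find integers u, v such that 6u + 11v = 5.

Step 1: Check solvability.
gcd(6, 11) = 1
Since 1 divides 5, solutions exist.

Step 2: Apply extended Euclidean algorithm to find gcd.
We find integers such that 6*x0 + 11*y0 = 1

Step 3: Scale the particular solution.
Multiply by 5/1 = 5:
u = 10, v = -5

Step 4: Verify.
6*(10) + 11*(-5) = 5 = 5 ✓

u = 10, v = -5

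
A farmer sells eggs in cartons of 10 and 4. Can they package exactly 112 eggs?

We need non-negative a, b with 10a + 4b = 112.
gcd(10, 4) = 2 divides 112.
Try a = 0: 4b = 112 - 0 = 112, so b = 28.
One way: 0 cartons of 10 and 28 cartons of 4.

Yes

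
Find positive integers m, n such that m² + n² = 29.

Search for m with 29 - m² a perfect square.
m = 2: 29 - 2² = 29 - 4 = 25 = 5² ✓
So m = 2, n = 5.

m = 2, n = 5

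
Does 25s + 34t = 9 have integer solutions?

Step 1: Compute gcd(25, 34).
gcd(25, 34) = 1

Step 2: Check divisibility.
Does 1 divide 9? 9 = 1 x 9, so yes.

By the theorem on linear Diophantine equations, 25s + 34t = 9 has integer solutions if and only if gcd(25, 34) divides 9. Since 1 | 9, solutions exist.

Yes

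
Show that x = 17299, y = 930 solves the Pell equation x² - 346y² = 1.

Compute x² = 17299² = 299255401
Compute 346y² = 346·930² = 346·864900 = 299255400
x² - 346y² = 299255401 - 299255400 = 1
Since this equals 1, (17299, 930) is a solution.

Yes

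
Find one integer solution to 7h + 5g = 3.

Step 1: Check solvability.
gcd(7, 5) = 1
Since 1 divides 3, solutions exist.

Step 2: Apply extended Euclidean algorithm to find gcd.
We find integers such that 7*x0 + 5*y0 = 1

Step 3: Scale the particular solution.
Multiply by 3/1 = 3:
h = -6, g = 9

Step 4: Verify.
7*(-6) + 5*(9) = 3 = 3 ✓

h = -6, g = 9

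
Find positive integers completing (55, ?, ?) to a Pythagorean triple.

We need the other leg and hypotenuse such that 55² + x² = c².
Take x = 1512, c = 1513: 55² + 1512² = 3025 + 2286144 = 2289169 = 1513² ✓
Triple: (55, 1512, 1513)

(55, 1512, 1513)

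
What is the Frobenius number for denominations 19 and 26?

For two coprime denominations a and b, the Frobenius number (largest value not representable as a non-negative combination) is ab - a - b.
Here gcd(19, 26) = 1, so they are coprime.
F(19, 26) = 19·26 - 19 - 26 = 494 - 45 = 449

449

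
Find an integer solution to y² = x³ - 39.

Try small integer x values and check whether x³ - 39 is a perfect square.
x = 22: x³ - 39 = 22³ - 39 = 10648 - 39 = 10609
Is 10609 a perfect square? 103² = 10609 ✓
So (x, y) = (22, -103) is a solution.

x = 22, y = -103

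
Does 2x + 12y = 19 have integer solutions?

Step 1: Compute gcd(2, 12).
gcd(2, 12) = 2

Step 2: Check divisibility.
Does 2 divide 19? 19 = 2 x 9 + 1, so no.

By the theorem on linear Diophantine equations, 2x + 12y = 19 has integer solutions if and only if gcd(2, 12) divides 19. Since 2 does not divide 19, no solutions exist.

No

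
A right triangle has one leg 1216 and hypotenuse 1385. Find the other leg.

a² = c² - b² = 1918225 - 1478656 = 439569
a = 663

663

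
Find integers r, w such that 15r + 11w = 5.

Step 1: Check solvability.
gcd(15, 11) = 1
Since 1 divides 5, solutions exist.

Step 2: Apply extended Euclidean algorithm to find gcd.
We find integers such that 15*x0 + 11*y0 = 1

Step 3: Scale the particular solution.
Multiply by 5/1 = 5:
r = 15, w = -20

Step 4: Verify.
15*(15) + 11*(-20) = 5 = 5 ✓

r = 15, w = -20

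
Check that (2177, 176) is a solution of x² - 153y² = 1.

Compute x² = 2177² = 4739329
Compute 153y² = 153·176² = 153·30976 = 4739328
x² - 153y² = 4739329 - 4739328 = 1
Since this equals 1, (2177, 176) is a solution.

Yes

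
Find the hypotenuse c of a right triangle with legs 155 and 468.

c² = a² + b² = 155² + 468² = 24025 + 219024 = 243049
c = sqrt(243049) = 493

493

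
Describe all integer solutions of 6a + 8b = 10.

Step 1: Compute gcd(6, 8) = 2.
Since 2 divides 10, solutions exist.

Step 2: Find a particular solution using extended Euclidean algorithm.
We get a₀ = -5, b₀ = 5.
Check: 6*-5 + 8*5 = 10 = 10 ✓

Step 3: Write the general solution.
a = -5 + (8/2)t = -5 + 4t
b = 5 - (6/2)t = 5 - 3t
for any integer t.

a = -5 + 4t, b = 5 - 3t for integer t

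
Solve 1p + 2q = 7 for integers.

Step 1: Check solvability.
gcd(1, 2) = 1
Since 1 divides 7, solutions exist.

Step 2: Apply extended Euclidean algorithm to find gcd.
We find integers such that 1*x0 + 2*y0 = 1

Step 3: Scale the particular solution.
Multiply by 7/1 = 7:
p = 7, q = 0

Step 4: Verify.
1*(7) + 2*(0) = 7 = 7 ✓

p = 7, q = 0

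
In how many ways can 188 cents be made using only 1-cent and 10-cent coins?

We need non-negative integers (x, y) with 1x + 10y = 188.
For each x from 0 to 188, check if (188 - 1x) is a non-negative multiple of 10.
Solutions (x, y): (8,18), (18,17), (28,16), (38,15), ...
Count: 19

19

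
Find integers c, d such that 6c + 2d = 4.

Step 1: Check solvability.
gcd(6, 2) = 2
Since 2 divides 4, solutions exist.

Step 2: Apply extended Euclidean algorithm to find gcd.
We find integers such that 6*x0 + 2*y0 = 2

Step 3: Scale the particular solution.
Multiply by 4/2 = 2:
c = 0, d = 2

Step 4: Verify.
6*(0) + 2*(2) = 4 = 4 ✓

c = 0, d = 2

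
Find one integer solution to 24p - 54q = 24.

Step 1: Check solvability.
gcd(24, 54) = 6
Since 6 divides 24, solutions exist.

Step 2: Apply extended Euclidean algorithm to find gcd.
We find integers such that 24*x0 + 54*y0 = 6

Step 3: Scale the particular solution.
Multiply by 24/6 = 4:
p = -8, q = -4

Step 4: Verify.
24*(-8) - 54*(-4) = 24 = 24 ✓

p = -8, q = -4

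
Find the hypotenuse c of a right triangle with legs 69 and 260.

c² = a² + b² = 69² + 260² = 4761 + 67600 = 72361
c = 269

269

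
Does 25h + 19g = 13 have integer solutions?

Step 1: Compute gcd(25, 19).
gcd(25, 19) = 1

Step 2: Check divisibility.
Does 1 divide 13? 13 = 1 x 13, so yes.

By the theorem on linear Diophantine equations, 25h + 19g = 13 has integer solutions if and only if gcd(25, 19) divides 13. Since 1 | 13, solutions exist.

Yes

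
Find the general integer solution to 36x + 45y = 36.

Step 1: Compute gcd(36, 45) = 9.
Since 9 divides 36, solutions exist.

Step 2: Find a particular solution using extended Euclidean algorithm.
We get x₀ = -4, y₀ = 4.
Check: 36*-4 + 45*4 = 36 = 36 ✓

Step 3: Write the general solution.
x = -4 + (45/9)t = -4 + 5t
y = 4 - (36/9)t = 4 - 4t
for any integer t.

x = -4 + 5t, y = 4 - 4t for integer t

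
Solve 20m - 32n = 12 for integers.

Step 1: Check solvability.
gcd(20, 32) = 4
Since 4 divides 12, solutions exist.

Step 2: Apply extended Euclidean algorithm to find gcd.
We find integers such that 20*x0 + 32*y0 = 4

Step 3: Scale the particular solution.
Multiply by 12/4 = 3:
m = -9, n = -6

Step 4: Verify.
20*(-9) - 32*(-6) = 12 = 12 ✓

m = -9, n = -6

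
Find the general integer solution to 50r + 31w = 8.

Step 1: Compute gcd(50, 31) = 1.
Since 1 divides 8, solutions exist.

Step 2: Find a particular solution using extended Euclidean algorithm.
We get r₀ = -104, w₀ = 168.
Check: 50*-104 + 31*168 = 8 = 8 ✓

Step 3: Write the general solution.
r = -104 + (31/1)t = -104 + 31t
w = 168 - (50/1)t = 168 - 50t
for any integer t.

r = -104 + 31t, w = 168 - 50t for integer t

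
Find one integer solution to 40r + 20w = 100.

Step 1: Check solvability.
gcd(40, 20) = 20
Since 20 divides 100, solutions exist.

Step 2: Apply extended Euclidean algorithm to find gcd.
We find integers such that 40*x0 + 20*y0 = 20

Step 3: Scale the particular solution.
Multiply by 100/20 = 5:
r = 0, w = 5

Step 4: Verify.
40*(0) + 20*(5) = 100 = 100 ✓

r = 0, w = 5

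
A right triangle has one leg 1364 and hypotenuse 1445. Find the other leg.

a² = c² - b² = 2088025 - 1860496 = 227529
a = 477

477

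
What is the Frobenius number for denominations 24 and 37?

For two coprime denominations a and b, the Frobenius number (largest value not representable as a non-negative combination) is ab - a - b.
Here gcd(24, 37) = 1, so they are coprime.
F(24, 37) = 24·37 - 24 - 37 = 888 - 61 = 827

827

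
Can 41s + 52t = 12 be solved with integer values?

Step 1: Compute gcd(41, 52).
gcd(41, 52) = 1

Step 2: Check divisibility.
Does 1 divide 12? 12 = 1 x 12, so yes.

By the theorem on linear Diophantine equations, 41s + 52t = 12 has integer solutions if and only if gcd(41, 52) divides 12. Since 1 | 12, solutions exist.

Yes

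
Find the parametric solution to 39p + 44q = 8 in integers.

Step 1: Compute gcd(39, 44) = 1.
Since 1 divides 8, solutions exist.

Step 2: Find a particular solution using extended Euclidean algorithm.
We get p₀ = -72, q₀ = 64.
Check: 39*-72 + 44*64 = 8 = 8 ✓

Step 3: Write the general solution.
p = -72 + (44/1)t = -72 + 44t
q = 64 - (39/1)t = 64 - 39t
for any integer t.

p = -72 + 44t, q = 64 - 39t for integer t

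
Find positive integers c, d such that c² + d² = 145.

Search for c with 145 - c² a perfect square.
c = 1: 145 - 1² = 145 - 1 = 144 = 12² ✓
So c = 1, d = 12.

c = 1, d = 12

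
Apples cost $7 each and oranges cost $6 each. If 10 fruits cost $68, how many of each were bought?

Let a = apples, o = oranges.
a + o = 10
7a + 6o = 68
Substitute o = 10 - a:
7a + 6(10 - a) = 68
(7 - 6)a = 68 - 60
1a = 8
a = 8, o = 10 - 8 = 2

Apples: 8, Oranges: 2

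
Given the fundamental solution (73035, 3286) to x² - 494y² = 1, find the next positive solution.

Solutions to x² - Dy² = 1 are generated by powers of (x₀ + y₀√D).
The next solution satisfies x₁ + y₁√494 = (x₀ + y₀√494)², giving:
x₁ = x₀² + 494y₀² = 73035² + 494·3286² = 5334111225 + 5334111224 = 10668222449
y₁ = 2x₀y₀ = 2·73035·3286 = 479986020

Verify: 10668222449² - 494·479986020² = 113810970221347557601 - 113810970221347557600 = 1 ✓

x = 10668222449, y = 479986020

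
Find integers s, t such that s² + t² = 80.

We need to find integers s, t > 0 such that s² + t² = 80.
Trying s = 4: t² = 80 - 4² = 80 - 16 = 64
t = 8
Check: 4² + 8² = 16 + 64 = 80 ✓

80 = 4² + 8²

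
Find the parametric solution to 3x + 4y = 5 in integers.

Step 1: Compute gcd(3, 4) = 1.
Since 1 divides 5, solutions exist.

Step 2: Find a particular solution using extended Euclidean algorithm.
We get x₀ = -5, y₀ = 5.
Check: 3*-5 + 4*5 = 5 = 5 ✓

Step 3: Write the general solution.
x = -5 + (4/1)t = -5 + 4t
y = 5 - (3/1)t = 5 - 3t
for any integer t.

x = -5 + 4t, y = 5 - 3t for integer t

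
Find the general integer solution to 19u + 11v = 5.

Step 1: Compute gcd(19, 11) = 1.
Since 1 divides 5, solutions exist.

Step 2: Find a particular solution using extended Euclidean algorithm.
We get u₀ = -20, v₀ = 35.
Check: 19*-20 + 11*35 = 5 = 5 ✓

Step 3: Write the general solution.
u = -20 + (11/1)t = -20 + 11t
v = 35 - (19/1)t = 35 - 19t
for any integer t.

u = -20 + 11t, v = 35 - 19t for integer t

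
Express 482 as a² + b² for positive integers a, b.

We need to find integers a, b > 0 such that a² + b² = 482.
Trying a = 11: b² = 482 - 11² = 482 - 121 = 361
b = 19
Check: 11² + 19² = 121 + 361 = 482 ✓

482 = 11² + 19²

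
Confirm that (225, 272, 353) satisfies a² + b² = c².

Compute a² + b² = 225² + 272² = 50625 + 73984 = 124609
Compute c² = 353² = 124609
Since 124609 = 124609, confirmed.

Yes, it is a Pythagorean triple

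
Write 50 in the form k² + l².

We need to find integers k, l > 0 such that k² + l² = 50.
Trying k = 1: l² = 50 - 1² = 50 - 1 = 49
l = 7
Check: 1² + 7² = 1 + 49 = 50 ✓

50 = 1² + 7²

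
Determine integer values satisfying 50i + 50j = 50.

Step 1: Check solvability.
gcd(50, 50) = 50
Since 50 divides 50, solutions exist.

Step 2: Apply extended Euclidean algorithm to find gcd.
We find integers such that 50*x0 + 50*y0 = 50

Step 3: Scale the particular solution.
Multiply by 50/50 = 1:
i = 0, j = 1

Step 4: Verify.
50*(0) + 50*(1) = 50 = 50 ✓

i = 0, j = 1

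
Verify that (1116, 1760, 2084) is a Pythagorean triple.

Compute a² + b²:
1116² + 1760² = 1245456 + 3097600 = 4343056
Compute c²:
2084² = 4343056
Since 4343056 = 4343056, it is a Pythagorean triple.

Yes, it is a Pythagorean triple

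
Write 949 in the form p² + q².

We need to find integers p, q > 0 such that p² + q² = 949.
Trying p = 7: q² = 949 - 7² = 949 - 49 = 900
q = 30
Check: 7² + 30² = 49 + 900 = 949 ✓

949 = 7² + 30²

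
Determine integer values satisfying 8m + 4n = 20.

Step 1: Check solvability.
gcd(8, 4) = 4
Since 4 divides 20, solutions exist.

Step 2: Apply extended Euclidean algorithm to find gcd.
We find integers such that 8*x0 + 4*y0 = 4

Step 3: Scale the particular solution.
Multiply by 20/4 = 5:
m = 0, n = 5

Step 4: Verify.
8*(0) + 4*(5) = 20 = 20 ✓

m = 0, n = 5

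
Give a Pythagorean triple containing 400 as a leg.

We need the other leg and hypotenuse such that 400² + x² = c².
Take x = 561, c = 689: 400² + 561² = 160000 + 314721 = 474721 = 689² ✓
Triple: (561, 400, 689)

(561, 400, 689)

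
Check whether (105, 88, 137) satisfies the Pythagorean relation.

Compute a² + b²:
105² + 88² = 11025 + 7744 = 18769
Compute c²:
137² = 18769
Since 18769 = 18769, it is a Pythagorean triple.

Yes, it is a Pythagorean triple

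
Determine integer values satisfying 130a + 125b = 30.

Step 1: Check solvability.
gcd(130, 125) = 5
Since 5 divides 30, solutions exist.

Step 2: Apply extended Euclidean algorithm to find gcd.
We find integers such that 130*x0 + 125*y0 = 5

Step 3: Scale the particular solution.
Multiply by 30/5 = 6:
a = 6, b = -6

Step 4: Verify.
130*(6) + 125*(-6) = 30 = 30 ✓

a = 6, b = -6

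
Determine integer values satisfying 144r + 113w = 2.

Step 1: Check solvability.
gcd(144, 113) = 1
Since 1 divides 2, solutions exist.

Step 2: Apply extended Euclidean algorithm to find gcd.
We find integers such that 144*x0 + 113*y0 = 1

Step 3: Scale the particular solution.
Multiply by 2/1 = 2:
r = -102, w = 130

Step 4: Verify.
144*(-102) + 113*(130) = 2 = 2 ✓

r = -102, w = 130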